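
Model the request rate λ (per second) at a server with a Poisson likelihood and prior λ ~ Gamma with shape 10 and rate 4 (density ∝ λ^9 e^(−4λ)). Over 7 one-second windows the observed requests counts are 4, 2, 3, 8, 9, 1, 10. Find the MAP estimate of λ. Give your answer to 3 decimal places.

λ̂_MAP = 4.182

Σxᵢ = 4+2+3+8+9+1+10 = 37, with n = 7.
Posterior ∝ λ^9e^(−4λ) · λ^37e^(−7λ) = λ^46e^(−11λ), i.e. Gamma(shape=47, rate=11).
The mode of a Gamma(a, b) with a ≥ 1 (shape–rate) is (a−1)/b = 46/11 ≈ 4.182.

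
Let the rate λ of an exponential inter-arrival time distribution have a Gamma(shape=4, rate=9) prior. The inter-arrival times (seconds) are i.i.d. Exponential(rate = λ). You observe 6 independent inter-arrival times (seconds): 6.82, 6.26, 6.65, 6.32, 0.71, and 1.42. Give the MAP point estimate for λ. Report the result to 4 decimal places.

The Exponential(rate=λ) likelihood is ∝ λ^n e^(−λΣtᵢ). Here n = 6 and Σtᵢ = 6.82 + 6.26 + 6.65 + 6.32 + 0.71 + 1.42 = 28.18.
Posterior ∝ λ^3e^(−9λ) · λ^6e^(−28.18λ) = λ^9e^(−37.18λ), i.e. Gamma(10, 37.18).
Mode = (a−1)/b = 9/37.18 ≈ 0.2421.

λ̂_MAP = 0.2421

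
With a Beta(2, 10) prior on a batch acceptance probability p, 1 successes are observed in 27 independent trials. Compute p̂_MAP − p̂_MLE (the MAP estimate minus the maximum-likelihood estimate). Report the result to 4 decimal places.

Posterior is Beta(3, 36); MAP = (3−1)/(39−2) = 2/37 ≈ 0.05405.
MLE ignores the prior: p̂_MLE = k/n = 1/27 ≈ 0.03704.
Difference = 2/37 − 1/27 = 17/999 ≈ 0.0170.

MAP − MLE = 0.0170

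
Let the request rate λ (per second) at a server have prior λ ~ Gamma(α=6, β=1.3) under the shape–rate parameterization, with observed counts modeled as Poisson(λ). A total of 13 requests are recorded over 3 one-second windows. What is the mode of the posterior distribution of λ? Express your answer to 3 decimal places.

Σxᵢ = 13, n = 3.
Posterior ∝ λ^5e^(−1.3λ) · λ^13e^(−3λ) = λ^18e^(−4.3λ), i.e. Gamma(shape=19, rate=4.3).
The mode of a Gamma(a, b) with a ≥ 1 (shape–rate) is (a−1)/b = 18/4.3 ≈ 4.186.

λ̂_MAP = 4.186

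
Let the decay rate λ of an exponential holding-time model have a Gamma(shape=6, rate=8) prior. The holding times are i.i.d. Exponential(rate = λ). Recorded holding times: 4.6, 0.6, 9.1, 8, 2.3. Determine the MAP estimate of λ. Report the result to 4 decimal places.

The Exponential(rate=λ) likelihood is ∝ λ^n e^(−λΣtᵢ). Here n = 5 and Σtᵢ = 4.6 + 0.6 + 9.1 + 8 + 2.3 = 24.6.
Posterior ∝ λ^5e^(−8λ) · λ^5e^(−24.6λ) = λ^10e^(−32.6λ), i.e. Gamma(11, 32.6).
Mode = (a−1)/b = 10/32.6 ≈ 0.3067.

λ̂_MAP = 0.3067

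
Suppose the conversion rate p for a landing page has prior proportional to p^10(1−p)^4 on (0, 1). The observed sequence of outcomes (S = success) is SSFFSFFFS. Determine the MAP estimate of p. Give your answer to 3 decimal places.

The prior density ∝ p^10(1−p)^4 is the kernel of Beta(11, 5).
Data: 4 successes in 9 trials (from the sequence). The binomial likelihood contributes p^4(1−p)^5, so the posterior is Beta(11+4, 5+5) = Beta(15, 10).
For Beta(a, b) with a, b > 1 the mode is (a−1)/(a+b−2) = 14/23 ≈ 0.609.

p̂_MAP = 0.609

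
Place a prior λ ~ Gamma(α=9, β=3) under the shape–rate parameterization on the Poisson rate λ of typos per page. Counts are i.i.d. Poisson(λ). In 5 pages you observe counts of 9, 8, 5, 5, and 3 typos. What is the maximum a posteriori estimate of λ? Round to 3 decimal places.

λ̂_MAP = 4.750

Σxᵢ = 9+8+5+5+3 = 30, with n = 5.
Posterior ∝ λ^8e^(−3λ) · λ^30e^(−5λ) = λ^38e^(−8λ), i.e. Gamma(shape=39, rate=8).
The mode of a Gamma(a, b) with a ≥ 1 (shape–rate) is (a−1)/b = 38/8 ≈ 4.750.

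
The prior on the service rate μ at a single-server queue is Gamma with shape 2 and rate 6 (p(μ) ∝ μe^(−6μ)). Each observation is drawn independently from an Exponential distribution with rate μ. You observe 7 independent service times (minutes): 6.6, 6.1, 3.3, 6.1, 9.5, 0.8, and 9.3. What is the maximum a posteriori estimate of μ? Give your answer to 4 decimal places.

The Exponential(rate=μ) likelihood is ∝ μ^n e^(−μΣtᵢ). Here n = 7 and Σtᵢ = 6.6 + 6.1 + 3.3 + 6.1 + 9.5 + 0.8 + 9.3 = 41.7.
Posterior ∝ μe^(−6μ) · μ^7e^(−41.7μ) = μ^8e^(−47.7μ), i.e. Gamma(9, 47.7).
Mode = (a−1)/b = 8/47.7 ≈ 0.1677.

μ̂_MAP = 0.1677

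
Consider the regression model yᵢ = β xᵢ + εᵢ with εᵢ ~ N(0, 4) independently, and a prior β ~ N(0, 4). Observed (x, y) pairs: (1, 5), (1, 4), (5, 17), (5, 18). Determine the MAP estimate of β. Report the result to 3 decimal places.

log p(β | y) = −Σ(yᵢ − βxᵢ)²/(2·4) − β²/(2·4) + const.
Setting the derivative to zero: Σxᵢ(yᵢ − βxᵢ)/4 − β/4 = 0, so β = Σxᵢyᵢ / (Σxᵢ² + σ²/τ²).
Σxᵢyᵢ = 1·5 + 1·4 + 5·17 + 5·18 = 184; Σxᵢ² = 52; σ²/τ² = 1.
β̂_MAP = 184 / (52 + 1) = 184/53 ≈ 3.472.

β̂_MAP = 3.472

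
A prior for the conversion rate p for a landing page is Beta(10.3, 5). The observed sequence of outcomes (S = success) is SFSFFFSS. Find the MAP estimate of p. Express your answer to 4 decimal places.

p̂_MAP = 0.6244

Prior: Beta(10.3, 5).
Data: 4 successes in 8 trials (from the sequence). The binomial likelihood contributes p^4(1−p)^4, so the posterior is Beta(10.3+4, 5+4) = Beta(14.3, 9).
For Beta(a, b) with a, b > 1 the mode is (a−1)/(a+b−2) = 13.3/21.3 ≈ 0.6244.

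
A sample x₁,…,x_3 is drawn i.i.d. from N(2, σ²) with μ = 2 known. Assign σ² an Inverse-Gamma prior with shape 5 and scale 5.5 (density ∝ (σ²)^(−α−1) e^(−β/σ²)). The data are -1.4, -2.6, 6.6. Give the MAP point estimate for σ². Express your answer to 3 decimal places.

Sum of squared deviations about the known mean: SS = (-1.4−2)² + (-2.6−2)² + (6.6−2)² = 53.88.
The Normal likelihood contributes (σ²)^(−n/2) exp(−SS/(2σ²)), so the posterior is Inverse-Gamma(α + n/2, β + SS/2) = Inverse-Gamma(6.5, 32.44).
The mode of Inverse-Gamma(a, b) is b/(a+1) = 32.44/7.5 ≈ 4.325.

σ̂²_MAP = 4.325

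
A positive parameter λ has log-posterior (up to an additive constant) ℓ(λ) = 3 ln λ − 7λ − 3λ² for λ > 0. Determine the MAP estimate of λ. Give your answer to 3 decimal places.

ℓ'(λ) = 3/λ − 7 − 6λ. Setting this to zero and multiplying by λ: 6λ² + 7λ − 3 = 0.
λ = (−7 + √(7² + 4·6·3)) / (2·6) = (−7 + √121) / 12 = (−7 + 11)/12 = 1/3.
ℓ''(λ) = −3/λ² − 6 < 0, confirming a maximum.

λ̂_MAP = 0.333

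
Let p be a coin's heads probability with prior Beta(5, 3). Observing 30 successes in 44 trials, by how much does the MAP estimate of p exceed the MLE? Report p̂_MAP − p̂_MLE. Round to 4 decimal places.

MAP − MLE = -0.0018

Posterior is Beta(35, 17); MAP = (35−1)/(52−2) = 34/50 ≈ 0.68000.
MLE ignores the prior: p̂_MLE = k/n = 30/44 ≈ 0.68182.
Difference = 34/50 − 30/44 = -1/550 ≈ -0.0018.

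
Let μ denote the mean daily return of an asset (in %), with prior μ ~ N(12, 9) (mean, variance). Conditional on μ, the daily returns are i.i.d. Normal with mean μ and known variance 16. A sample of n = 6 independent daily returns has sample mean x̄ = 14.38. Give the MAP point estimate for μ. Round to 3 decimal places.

μ̂_MAP = 13.836

n = 6, x̄ = 14.38.
For a Normal prior and Normal likelihood with known variance, the posterior is Normal; its mode equals its mean, the precision-weighted average.
Prior precision 1/σ₀² = 1/9; data precision n/σ² = 6/16 = 0.375.
μ̂ = ((1/9)·12 + 0.375·14.38) / (1/9 + 0.375) = (8071/1200)/(35/72) = 13.836.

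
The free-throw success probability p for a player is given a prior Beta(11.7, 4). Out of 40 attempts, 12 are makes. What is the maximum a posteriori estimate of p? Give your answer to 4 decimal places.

p̂_MAP = 0.4227

Prior: Beta(11.7, 4).
Data: 12 successes in 40 trials. The binomial likelihood contributes p^12(1−p)^28, so the posterior is Beta(11.7+12, 4+28) = Beta(23.7, 32).
For Beta(a, b) with a, b > 1 the mode is (a−1)/(a+b−2) = 22.7/53.7 ≈ 0.4227.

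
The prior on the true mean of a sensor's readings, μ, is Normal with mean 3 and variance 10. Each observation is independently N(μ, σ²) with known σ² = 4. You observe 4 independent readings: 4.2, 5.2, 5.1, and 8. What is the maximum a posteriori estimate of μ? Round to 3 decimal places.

μ̂_MAP = 5.386

n = 4; x̄ = (4.2 + 5.2 + 5.1 + 8)/4 = 22.5/4 = 5.625.
For a Normal prior and Normal likelihood with known variance, the posterior is Normal; its mode equals its mean, the precision-weighted average.
Prior precision 1/σ₀² = 1/10 = 0.1; data precision n/σ² = 4/4 = 1.
μ̂ = (0.1·3 + 1·5.625) / (0.1 + 1) = 5.925/1.1 = 237/44 ≈ 5.386.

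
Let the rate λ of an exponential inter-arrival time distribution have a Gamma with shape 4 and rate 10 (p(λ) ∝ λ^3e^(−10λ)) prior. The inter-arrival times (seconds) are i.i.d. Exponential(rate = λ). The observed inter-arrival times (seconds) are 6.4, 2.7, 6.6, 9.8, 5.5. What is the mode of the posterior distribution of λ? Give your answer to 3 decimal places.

λ̂_MAP = 0.195

The Exponential(rate=λ) likelihood is ∝ λ^n e^(−λΣtᵢ). Here n = 5 and Σtᵢ = 6.4 + 2.7 + 6.6 + 9.8 + 5.5 = 31.
Posterior ∝ λ^3e^(−10λ) · λ^5e^(−31λ) = λ^8e^(−41λ), i.e. Gamma(9, 41).
Mode = (a−1)/b = 8/41 ≈ 0.195.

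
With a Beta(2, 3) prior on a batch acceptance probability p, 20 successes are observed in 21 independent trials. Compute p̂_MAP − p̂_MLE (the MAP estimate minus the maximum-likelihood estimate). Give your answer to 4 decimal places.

MAP − MLE = -0.0774

Posterior is Beta(22, 4); MAP = (22−1)/(26−2) = 21/24 ≈ 0.87500.
MLE ignores the prior: p̂_MLE = k/n = 20/21 ≈ 0.95238.
Difference = 21/24 − 20/21 = -13/168 ≈ -0.0774.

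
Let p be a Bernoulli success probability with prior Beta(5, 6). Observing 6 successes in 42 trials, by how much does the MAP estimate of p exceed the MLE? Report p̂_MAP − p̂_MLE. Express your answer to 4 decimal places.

MAP − MLE = 0.0532

Posterior is Beta(11, 42); MAP = (11−1)/(53−2) = 10/51 ≈ 0.19608.
MLE ignores the prior: p̂_MLE = k/n = 6/42 ≈ 0.14286.
Difference = 10/51 − 6/42 = 19/357 ≈ 0.0532.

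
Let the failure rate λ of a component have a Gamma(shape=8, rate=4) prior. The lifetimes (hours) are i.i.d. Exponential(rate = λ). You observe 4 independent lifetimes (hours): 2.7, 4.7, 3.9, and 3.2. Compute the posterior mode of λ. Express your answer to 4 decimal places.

λ̂_MAP = 0.5946

The Exponential(rate=λ) likelihood is ∝ λ^n e^(−λΣtᵢ). Here n = 4 and Σtᵢ = 2.7 + 4.7 + 3.9 + 3.2 = 14.5.
Posterior ∝ λ^7e^(−4λ) · λ^4e^(−14.5λ) = λ^11e^(−18.5λ), i.e. Gamma(12, 18.5).
Mode = (a−1)/b = 11/18.5 ≈ 0.5946.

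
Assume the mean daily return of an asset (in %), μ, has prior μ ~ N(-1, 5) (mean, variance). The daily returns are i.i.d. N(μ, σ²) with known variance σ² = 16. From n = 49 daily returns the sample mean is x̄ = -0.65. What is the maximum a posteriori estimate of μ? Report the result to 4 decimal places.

μ̂_MAP = -0.6715

n = 49, x̄ = -0.65.
For a Normal prior and Normal likelihood with known variance, the posterior is Normal; its mode equals its mean, the precision-weighted average.
Prior precision 1/σ₀² = 1/5 = 0.2; data precision n/σ² = 49/16 = 3.0625.
μ̂ = (0.2·(-1) + 3.0625·(-0.65)) / (0.2 + 3.0625) = (-2.190625)/3.2625 = -701/1044 ≈ -0.6715.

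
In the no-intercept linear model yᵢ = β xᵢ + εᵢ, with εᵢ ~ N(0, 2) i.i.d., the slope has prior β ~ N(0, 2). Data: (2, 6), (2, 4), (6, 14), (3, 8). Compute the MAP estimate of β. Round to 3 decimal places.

log p(β | y) = −Σ(yᵢ − βxᵢ)²/(2·2) − β²/(2·2) + const.
Setting the derivative to zero: Σxᵢ(yᵢ − βxᵢ)/2 − β/2 = 0, so β = Σxᵢyᵢ / (Σxᵢ² + σ²/τ²).
Σxᵢyᵢ = 2·6 + 2·4 + 6·14 + 3·8 = 128; Σxᵢ² = 53; σ²/τ² = 1.
β̂_MAP = 128 / (53 + 1) = 128/54 ≈ 2.370.

β̂_MAP = 2.370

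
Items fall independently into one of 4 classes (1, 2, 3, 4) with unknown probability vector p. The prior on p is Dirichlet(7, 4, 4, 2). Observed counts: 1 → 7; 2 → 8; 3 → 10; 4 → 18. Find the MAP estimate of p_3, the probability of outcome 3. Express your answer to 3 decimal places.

The posterior is Dirichlet(αᵢ + nᵢ) = Dirichlet(14, 12, 14, 20).
For a Dirichlet(a₁,…,a_K) with all aᵢ > 1, the mode has j-th component (aⱼ − 1)/(Σaᵢ − K).
Here Σaᵢ = 60 and K = 4, so p_3 = (14 − 1)/(60 − 4) = 13/56 ≈ 0.232.

MAP estimate: 0.232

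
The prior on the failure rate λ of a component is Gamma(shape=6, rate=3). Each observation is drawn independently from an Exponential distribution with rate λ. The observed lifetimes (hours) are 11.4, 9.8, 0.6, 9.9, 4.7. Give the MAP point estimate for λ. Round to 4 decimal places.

The Exponential(rate=λ) likelihood is ∝ λ^n e^(−λΣtᵢ). Here n = 5 and Σtᵢ = 11.4 + 9.8 + 0.6 + 9.9 + 4.7 = 36.4.
Posterior ∝ λ^5e^(−3λ) · λ^5e^(−36.4λ) = λ^10e^(−39.4λ), i.e. Gamma(11, 39.4).
Mode = (a−1)/b = 10/39.4 ≈ 0.2538.

λ̂_MAP = 0.2538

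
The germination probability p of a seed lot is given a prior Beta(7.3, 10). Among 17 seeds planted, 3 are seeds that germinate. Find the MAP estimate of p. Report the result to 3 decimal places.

p̂_MAP = 0.288

Prior: Beta(7.3, 10).
Data: 3 successes in 17 trials. The binomial likelihood contributes p^3(1−p)^14, so the posterior is Beta(7.3+3, 10+14) = Beta(10.3, 24).
For Beta(a, b) with a, b > 1 the mode is (a−1)/(a+b−2) = 9.3/32.3 ≈ 0.288.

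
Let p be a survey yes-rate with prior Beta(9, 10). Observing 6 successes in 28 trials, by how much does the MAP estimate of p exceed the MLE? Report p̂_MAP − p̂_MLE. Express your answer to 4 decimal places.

MAP − MLE = 0.0968

Posterior is Beta(15, 32); MAP = (15−1)/(47−2) = 14/45 ≈ 0.31111.
MLE ignores the prior: p̂_MLE = k/n = 6/28 ≈ 0.21429.
Difference = 14/45 − 6/28 = 61/630 ≈ 0.0968.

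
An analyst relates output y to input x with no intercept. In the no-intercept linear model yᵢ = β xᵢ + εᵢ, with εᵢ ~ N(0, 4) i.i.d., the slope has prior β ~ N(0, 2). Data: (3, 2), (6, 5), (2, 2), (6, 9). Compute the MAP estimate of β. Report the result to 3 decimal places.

β̂_MAP = 1.080

log p(β | y) = −Σ(yᵢ − βxᵢ)²/(2·4) − β²/(2·2) + const.
Setting the derivative to zero: Σxᵢ(yᵢ − βxᵢ)/4 − β/2 = 0, so β = Σxᵢyᵢ / (Σxᵢ² + σ²/τ²).
Σxᵢyᵢ = 3·2 + 6·5 + 2·2 + 6·9 = 94; Σxᵢ² = 85; σ²/τ² = 2.
β̂_MAP = 94 / (85 + 2) = 94/87 ≈ 1.080.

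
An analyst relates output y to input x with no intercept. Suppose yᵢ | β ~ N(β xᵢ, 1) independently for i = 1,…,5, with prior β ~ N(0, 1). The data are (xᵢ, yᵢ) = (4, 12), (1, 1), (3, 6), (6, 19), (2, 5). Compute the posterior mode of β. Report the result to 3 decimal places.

log p(β | y) = −Σ(yᵢ − βxᵢ)²/(2·1) − β²/(2·1) + const.
Setting the derivative to zero: Σxᵢ(yᵢ − βxᵢ)/1 − β/1 = 0, so β = Σxᵢyᵢ / (Σxᵢ² + σ²/τ²).
Σxᵢyᵢ = 4·12 + 1·1 + 3·6 + 6·19 + 2·5 = 191; Σxᵢ² = 66; σ²/τ² = 1.
β̂_MAP = 191 / (66 + 1) = 191/67 ≈ 2.851.

β̂_MAP = 2.851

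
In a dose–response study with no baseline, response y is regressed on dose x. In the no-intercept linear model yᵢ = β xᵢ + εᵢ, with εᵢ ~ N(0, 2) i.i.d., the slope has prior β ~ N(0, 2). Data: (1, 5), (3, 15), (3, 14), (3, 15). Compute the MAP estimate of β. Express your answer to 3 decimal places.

log p(β | y) = −Σ(yᵢ − βxᵢ)²/(2·2) − β²/(2·2) + const.
Setting the derivative to zero: Σxᵢ(yᵢ − βxᵢ)/2 − β/2 = 0, so β = Σxᵢyᵢ / (Σxᵢ² + σ²/τ²).
Σxᵢyᵢ = 1·5 + 3·15 + 3·14 + 3·15 = 137; Σxᵢ² = 28; σ²/τ² = 1.
β̂_MAP = 137 / (28 + 1) = 137/29 ≈ 4.724.

β̂_MAP = 4.724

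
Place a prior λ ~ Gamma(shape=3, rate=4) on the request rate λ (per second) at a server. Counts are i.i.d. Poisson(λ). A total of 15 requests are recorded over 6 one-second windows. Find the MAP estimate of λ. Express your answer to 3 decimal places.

λ̂_MAP = 1.700

Σxᵢ = 15, n = 6.
Posterior ∝ λ^2e^(−4λ) · λ^15e^(−6λ) = λ^17e^(−10λ), i.e. Gamma(shape=18, rate=10).
The mode of a Gamma(a, b) with a ≥ 1 (shape–rate) is (a−1)/b = 17/10 ≈ 1.700.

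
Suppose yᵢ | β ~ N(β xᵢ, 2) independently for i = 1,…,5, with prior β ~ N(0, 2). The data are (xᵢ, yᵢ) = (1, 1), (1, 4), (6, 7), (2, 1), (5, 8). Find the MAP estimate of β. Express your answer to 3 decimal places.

β̂_MAP = 1.309

log p(β | y) = −Σ(yᵢ − βxᵢ)²/(2·2) − β²/(2·2) + const.
Setting the derivative to zero: Σxᵢ(yᵢ − βxᵢ)/2 − β/2 = 0, so β = Σxᵢyᵢ / (Σxᵢ² + σ²/τ²).
Σxᵢyᵢ = 1·1 + 1·4 + 6·7 + 2·1 + 5·8 = 89; Σxᵢ² = 67; σ²/τ² = 1.
β̂_MAP = 89 / (67 + 1) = 89/68 ≈ 1.309.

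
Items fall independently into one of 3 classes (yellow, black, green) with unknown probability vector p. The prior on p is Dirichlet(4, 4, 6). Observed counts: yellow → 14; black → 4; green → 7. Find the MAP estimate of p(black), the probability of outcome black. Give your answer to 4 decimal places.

MAP estimate of p(black) = 0.1944

The posterior is Dirichlet(αᵢ + nᵢ) = Dirichlet(18, 8, 13).
For a Dirichlet(a₁,…,a_K) with all aᵢ > 1, the mode has j-th component (aⱼ − 1)/(Σaᵢ − K).
Here Σaᵢ = 39 and K = 3, so p(black) = (8 − 1)/(39 − 3) = 7/36 ≈ 0.1944.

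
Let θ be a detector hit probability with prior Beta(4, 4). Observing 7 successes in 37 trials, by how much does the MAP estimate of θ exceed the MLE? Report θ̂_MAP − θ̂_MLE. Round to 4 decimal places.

MAP − MLE = 0.0434

Posterior is Beta(11, 34); MAP = (11−1)/(45−2) = 10/43 ≈ 0.23256.
MLE ignores the prior: θ̂_MLE = k/n = 7/37 ≈ 0.18919.
Difference = 10/43 − 7/37 = 69/1591 ≈ 0.0434.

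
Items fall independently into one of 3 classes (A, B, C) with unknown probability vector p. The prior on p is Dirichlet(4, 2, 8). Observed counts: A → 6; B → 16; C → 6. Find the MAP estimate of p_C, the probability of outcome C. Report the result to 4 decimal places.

The posterior is Dirichlet(αᵢ + nᵢ) = Dirichlet(10, 18, 14).
For a Dirichlet(a₁,…,a_K) with all aᵢ > 1, the mode has j-th component (aⱼ − 1)/(Σaᵢ − K).
Here Σaᵢ = 42 and K = 3, so p_C = (14 − 1)/(42 − 3) = 13/39 ≈ 0.3333.

MAP estimate of p_C = 0.3333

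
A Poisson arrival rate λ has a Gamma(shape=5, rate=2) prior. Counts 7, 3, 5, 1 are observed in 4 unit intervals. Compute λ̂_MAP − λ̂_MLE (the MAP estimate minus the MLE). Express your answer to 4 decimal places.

MAP − MLE = -0.6667

Σxᵢ = 16. Posterior is Gamma(21, 6); MAP = (21−1)/6 = 20/6 ≈ 3.33333.
MLE = x̄ = 16/4 ≈ 4.00000.
Difference = 20/6 − 16/4 = -2/3 ≈ -0.6667.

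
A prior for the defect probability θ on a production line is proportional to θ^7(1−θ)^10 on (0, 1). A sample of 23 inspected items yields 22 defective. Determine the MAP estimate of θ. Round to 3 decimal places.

θ̂_MAP = 0.725

The prior density ∝ θ^7(1−θ)^10 is the kernel of Beta(8, 11).
Data: 22 successes in 23 trials. The binomial likelihood contributes θ^22(1−θ)^1, so the posterior is Beta(8+22, 11+1) = Beta(30, 12).
For Beta(a, b) with a, b > 1 the mode is (a−1)/(a+b−2) = 29/40 ≈ 0.725.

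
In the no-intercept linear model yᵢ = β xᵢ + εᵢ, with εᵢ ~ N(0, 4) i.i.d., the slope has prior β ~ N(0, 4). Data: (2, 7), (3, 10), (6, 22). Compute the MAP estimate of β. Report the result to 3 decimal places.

β̂_MAP = 3.520

log p(β | y) = −Σ(yᵢ − βxᵢ)²/(2·4) − β²/(2·4) + const.
Setting the derivative to zero: Σxᵢ(yᵢ − βxᵢ)/4 − β/4 = 0, so β = Σxᵢyᵢ / (Σxᵢ² + σ²/τ²).
Σxᵢyᵢ = 2·7 + 3·10 + 6·22 = 176; Σxᵢ² = 49; σ²/τ² = 1.
β̂_MAP = 176 / (49 + 1) = 176/50 ≈ 3.520.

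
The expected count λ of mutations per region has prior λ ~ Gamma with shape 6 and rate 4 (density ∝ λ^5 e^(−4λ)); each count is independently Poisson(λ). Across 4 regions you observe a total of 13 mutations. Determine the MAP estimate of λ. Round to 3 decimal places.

Σxᵢ = 13, n = 4.
Posterior ∝ λ^5e^(−4λ) · λ^13e^(−4λ) = λ^18e^(−8λ), i.e. Gamma(shape=19, rate=8).
The mode of a Gamma(a, b) with a ≥ 1 (shape–rate) is (a−1)/b = 18/8 ≈ 2.250.

λ̂_MAP = 2.250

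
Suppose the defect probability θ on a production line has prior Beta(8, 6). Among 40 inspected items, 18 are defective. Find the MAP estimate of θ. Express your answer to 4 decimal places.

θ̂_MAP = 0.4808

Prior: Beta(8, 6).
Data: 18 successes in 40 trials. The binomial likelihood contributes θ^18(1−θ)^22, so the posterior is Beta(8+18, 6+22) = Beta(26, 28).
For Beta(a, b) with a, b > 1 the mode is (a−1)/(a+b−2) = 25/52 ≈ 0.4808.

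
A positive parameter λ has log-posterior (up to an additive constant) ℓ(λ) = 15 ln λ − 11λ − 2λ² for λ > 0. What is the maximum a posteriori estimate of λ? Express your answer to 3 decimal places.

ℓ'(λ) = 15/λ − 11 − 4λ. Setting this to zero and multiplying by λ: 4λ² + 11λ − 15 = 0.
λ = (−11 + √(11² + 4·4·15)) / (2·4) = (−11 + √361) / 8 = (−11 + 19)/8 = 1.
ℓ''(λ) = −15/λ² − 4 < 0, confirming a maximum.

λ̂_MAP = 1.000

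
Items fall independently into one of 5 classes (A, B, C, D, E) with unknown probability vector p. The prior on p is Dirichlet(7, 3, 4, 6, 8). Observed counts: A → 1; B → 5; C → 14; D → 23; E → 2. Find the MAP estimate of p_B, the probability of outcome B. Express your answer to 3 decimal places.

MAP estimate of p_B = 0.103

The posterior is Dirichlet(αᵢ + nᵢ) = Dirichlet(8, 8, 18, 29, 10).
For a Dirichlet(a₁,…,a_K) with all aᵢ > 1, the mode has j-th component (aⱼ − 1)/(Σaᵢ − K).
Here Σaᵢ = 73 and K = 5, so p_B = (8 − 1)/(73 − 5) = 7/68 ≈ 0.103.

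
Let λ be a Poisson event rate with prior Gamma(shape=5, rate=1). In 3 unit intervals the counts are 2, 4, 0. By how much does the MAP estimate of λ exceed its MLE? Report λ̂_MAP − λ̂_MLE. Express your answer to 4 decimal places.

Σxᵢ = 6. Posterior is Gamma(11, 4); MAP = (11−1)/4 = 10/4 ≈ 2.50000.
MLE = x̄ = 6/3 ≈ 2.00000.
Difference = 10/4 − 6/3 = 1/2 ≈ 0.5000.

MAP − MLE = 0.5000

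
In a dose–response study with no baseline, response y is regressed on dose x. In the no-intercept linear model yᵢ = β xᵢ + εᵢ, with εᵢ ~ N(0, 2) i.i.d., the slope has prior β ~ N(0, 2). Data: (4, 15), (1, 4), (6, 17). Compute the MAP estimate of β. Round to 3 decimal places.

log p(β | y) = −Σ(yᵢ − βxᵢ)²/(2·2) − β²/(2·2) + const.
Setting the derivative to zero: Σxᵢ(yᵢ − βxᵢ)/2 − β/2 = 0, so β = Σxᵢyᵢ / (Σxᵢ² + σ²/τ²).
Σxᵢyᵢ = 4·15 + 1·4 + 6·17 = 166; Σxᵢ² = 53; σ²/τ² = 1.
β̂_MAP = 166 / (53 + 1) = 166/54 ≈ 3.074.

β̂_MAP = 3.074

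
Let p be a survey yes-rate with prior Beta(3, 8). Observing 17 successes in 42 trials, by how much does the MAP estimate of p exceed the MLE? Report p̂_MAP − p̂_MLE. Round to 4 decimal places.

MAP − MLE = -0.0322

Posterior is Beta(20, 33); MAP = (20−1)/(53−2) = 19/51 ≈ 0.37255.
MLE ignores the prior: p̂_MLE = k/n = 17/42 ≈ 0.40476.
Difference = 19/51 − 17/42 = -23/714 ≈ -0.0322.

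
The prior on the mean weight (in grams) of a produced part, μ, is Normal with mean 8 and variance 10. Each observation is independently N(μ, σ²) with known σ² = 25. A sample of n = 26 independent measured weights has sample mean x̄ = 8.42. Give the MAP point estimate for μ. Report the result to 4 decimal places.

n = 26, x̄ = 8.42.
For a Normal prior and Normal likelihood with known variance, the posterior is Normal; its mode equals its mean, the precision-weighted average.
Prior precision 1/σ₀² = 1/10 = 0.1; data precision n/σ² = 26/25 = 1.04.
μ̂ = (0.1·8 + 1.04·8.42) / (0.1 + 1.04) = 9.5568/1.14 = 3982/475 ≈ 8.3832.

μ̂_MAP = 8.3832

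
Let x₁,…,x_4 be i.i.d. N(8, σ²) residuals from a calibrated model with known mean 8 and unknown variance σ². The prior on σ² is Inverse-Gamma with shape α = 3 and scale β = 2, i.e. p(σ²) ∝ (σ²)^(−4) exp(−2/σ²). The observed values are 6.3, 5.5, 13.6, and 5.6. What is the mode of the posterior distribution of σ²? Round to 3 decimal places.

σ̂²_MAP = 4.188

Sum of squared deviations about the known mean: SS = (6.3−8)² + (5.5−8)² + (13.6−8)² + (5.6−8)² = 46.26.
The Normal likelihood contributes (σ²)^(−n/2) exp(−SS/(2σ²)), so the posterior is Inverse-Gamma(α + n/2, β + SS/2) = Inverse-Gamma(5, 25.13).
The mode of Inverse-Gamma(a, b) is b/(a+1) = 25.13/6 ≈ 4.188.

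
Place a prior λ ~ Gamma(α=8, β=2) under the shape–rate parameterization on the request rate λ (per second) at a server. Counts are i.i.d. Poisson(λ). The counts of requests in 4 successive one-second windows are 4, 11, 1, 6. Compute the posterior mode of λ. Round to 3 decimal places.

λ̂_MAP = 4.833

Σxᵢ = 4+11+1+6 = 22, with n = 4.
Posterior ∝ λ^7e^(−2λ) · λ^22e^(−4λ) = λ^29e^(−6λ), i.e. Gamma(shape=30, rate=6).
The mode of a Gamma(a, b) with a ≥ 1 (shape–rate) is (a−1)/b = 29/6 ≈ 4.833.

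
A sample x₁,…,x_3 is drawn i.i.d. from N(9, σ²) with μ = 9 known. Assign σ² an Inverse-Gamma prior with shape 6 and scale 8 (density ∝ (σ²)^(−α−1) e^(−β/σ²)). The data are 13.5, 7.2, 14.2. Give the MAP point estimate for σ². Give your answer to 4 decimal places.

σ̂²_MAP = 3.9135

Sum of squared deviations about the known mean: SS = (13.5−9)² + (7.2−9)² + (14.2−9)² = 50.53.
The Normal likelihood contributes (σ²)^(−n/2) exp(−SS/(2σ²)), so the posterior is Inverse-Gamma(α + n/2, β + SS/2) = Inverse-Gamma(7.5, 33.265).
The mode of Inverse-Gamma(a, b) is b/(a+1) = 33.265/8.5 ≈ 3.9135.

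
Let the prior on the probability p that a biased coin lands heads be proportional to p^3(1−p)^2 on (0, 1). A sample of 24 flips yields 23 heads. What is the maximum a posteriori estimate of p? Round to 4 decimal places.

The prior density ∝ p^3(1−p)^2 is the kernel of Beta(4, 3).
Data: 23 successes in 24 trials. The binomial likelihood contributes p^23(1−p)^1, so the posterior is Beta(4+23, 3+1) = Beta(27, 4).
For Beta(a, b) with a, b > 1 the mode is (a−1)/(a+b−2) = 26/29 ≈ 0.8966.

p̂_MAP = 0.8966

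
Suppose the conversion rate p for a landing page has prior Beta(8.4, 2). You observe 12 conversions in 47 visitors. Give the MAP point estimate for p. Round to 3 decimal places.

Prior: Beta(8.4, 2).
Data: 12 successes in 47 trials. The binomial likelihood contributes p^12(1−p)^35, so the posterior is Beta(8.4+12, 2+35) = Beta(20.4, 37).
For Beta(a, b) with a, b > 1 the mode is (a−1)/(a+b−2) = 19.4/55.4 ≈ 0.350.

p̂_MAP = 0.350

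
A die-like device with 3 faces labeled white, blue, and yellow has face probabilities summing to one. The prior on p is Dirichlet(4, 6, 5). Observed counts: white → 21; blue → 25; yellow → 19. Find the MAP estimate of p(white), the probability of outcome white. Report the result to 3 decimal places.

MAP estimate of p(white) = 0.312

The posterior is Dirichlet(αᵢ + nᵢ) = Dirichlet(25, 31, 24).
For a Dirichlet(a₁,…,a_K) with all aᵢ > 1, the mode has j-th component (aⱼ − 1)/(Σaᵢ − K).
Here Σaᵢ = 80 and K = 3, so p(white) = (25 − 1)/(80 − 3) = 24/77 ≈ 0.312.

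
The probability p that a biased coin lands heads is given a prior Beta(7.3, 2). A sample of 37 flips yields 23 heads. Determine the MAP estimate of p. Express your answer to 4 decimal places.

Prior: Beta(7.3, 2).
Data: 23 successes in 37 trials. The binomial likelihood contributes p^23(1−p)^14, so the posterior is Beta(7.3+23, 2+14) = Beta(30.3, 16).
For Beta(a, b) with a, b > 1 the mode is (a−1)/(a+b−2) = 29.3/44.3 ≈ 0.6614.

p̂_MAP = 0.6614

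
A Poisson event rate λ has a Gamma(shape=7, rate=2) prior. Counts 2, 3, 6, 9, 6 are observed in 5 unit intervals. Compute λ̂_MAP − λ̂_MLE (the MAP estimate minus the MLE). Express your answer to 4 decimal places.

Σxᵢ = 26. Posterior is Gamma(33, 7); MAP = (33−1)/7 = 32/7 ≈ 4.57143.
MLE = x̄ = 26/5 ≈ 5.20000.
Difference = 32/7 − 26/5 = -22/35 ≈ -0.6286.

MAP − MLE = -0.6286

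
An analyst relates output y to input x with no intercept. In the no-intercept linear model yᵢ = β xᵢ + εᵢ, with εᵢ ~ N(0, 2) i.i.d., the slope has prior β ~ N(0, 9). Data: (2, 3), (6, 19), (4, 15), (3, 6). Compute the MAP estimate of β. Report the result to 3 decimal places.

β̂_MAP = 3.036

log p(β | y) = −Σ(yᵢ − βxᵢ)²/(2·2) − β²/(2·9) + const.
Setting the derivative to zero: Σxᵢ(yᵢ − βxᵢ)/2 − β/9 = 0, so β = Σxᵢyᵢ / (Σxᵢ² + σ²/τ²).
Σxᵢyᵢ = 2·3 + 6·19 + 4·15 + 3·6 = 198; Σxᵢ² = 65; σ²/τ² = 2/9.
β̂_MAP = 198 / (65 + 2/9) = 198/(587/9) = 1782/587 ≈ 3.036.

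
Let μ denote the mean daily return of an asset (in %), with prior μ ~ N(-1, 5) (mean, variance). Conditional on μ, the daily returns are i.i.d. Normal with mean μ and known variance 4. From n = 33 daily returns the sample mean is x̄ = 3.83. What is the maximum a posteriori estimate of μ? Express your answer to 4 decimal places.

n = 33, x̄ = 3.83.
For a Normal prior and Normal likelihood with known variance, the posterior is Normal; its mode equals its mean, the precision-weighted average.
Prior precision 1/σ₀² = 1/5 = 0.2; data precision n/σ² = 33/4 = 8.25.
μ̂ = (0.2·(-1) + 8.25·3.83) / (0.2 + 8.25) = 31.3975/8.45 = 12559/3380 ≈ 3.7157.

μ̂_MAP = 3.7157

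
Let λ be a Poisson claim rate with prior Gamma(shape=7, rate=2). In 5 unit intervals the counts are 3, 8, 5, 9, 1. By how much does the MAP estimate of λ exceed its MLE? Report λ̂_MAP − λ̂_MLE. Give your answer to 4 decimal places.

Σxᵢ = 26. Posterior is Gamma(33, 7); MAP = (33−1)/7 = 32/7 ≈ 4.57143.
MLE = x̄ = 26/5 ≈ 5.20000.
Difference = 32/7 − 26/5 = -22/35 ≈ -0.6286.

MAP − MLE = -0.6286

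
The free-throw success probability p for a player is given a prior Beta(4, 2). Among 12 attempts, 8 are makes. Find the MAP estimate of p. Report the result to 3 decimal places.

p̂_MAP = 0.688

Prior: Beta(4, 2).
Data: 8 successes in 12 trials. The binomial likelihood contributes p^8(1−p)^4, so the posterior is Beta(4+8, 2+4) = Beta(12, 6).
For Beta(a, b) with a, b > 1 the mode is (a−1)/(a+b−2) = 11/16 ≈ 0.688.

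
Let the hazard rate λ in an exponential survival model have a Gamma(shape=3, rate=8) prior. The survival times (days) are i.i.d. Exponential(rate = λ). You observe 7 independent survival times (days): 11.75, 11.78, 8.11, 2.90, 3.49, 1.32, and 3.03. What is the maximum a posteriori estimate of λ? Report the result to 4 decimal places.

The Exponential(rate=λ) likelihood is ∝ λ^n e^(−λΣtᵢ). Here n = 7 and Σtᵢ = 11.75 + 11.78 + 8.11 + 2.90 + 3.49 + 1.32 + 3.03 = 42.38.
Posterior ∝ λ^2e^(−8λ) · λ^7e^(−42.38λ) = λ^9e^(−50.38λ), i.e. Gamma(10, 50.38).
Mode = (a−1)/b = 9/50.38 ≈ 0.1786.

λ̂_MAP = 0.1786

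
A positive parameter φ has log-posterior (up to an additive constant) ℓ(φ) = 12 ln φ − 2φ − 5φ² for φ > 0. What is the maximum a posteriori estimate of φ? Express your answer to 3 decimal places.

ℓ'(φ) = 12/φ − 2 − 10φ. Setting this to zero and multiplying by φ: 10φ² + 2φ − 12 = 0.
φ = (−2 + √(2² + 4·10·12)) / (2·10) = (−2 + √484) / 20 = (−2 + 22)/20 = 1.
ℓ''(φ) = −12/φ² − 10 < 0, confirming a maximum.

φ̂_MAP = 1.000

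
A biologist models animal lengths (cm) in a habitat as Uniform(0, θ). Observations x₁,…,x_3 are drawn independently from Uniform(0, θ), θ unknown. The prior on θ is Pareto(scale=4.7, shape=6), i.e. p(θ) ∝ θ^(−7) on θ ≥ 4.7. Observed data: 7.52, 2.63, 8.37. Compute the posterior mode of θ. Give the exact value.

θ̂_MAP = 8.37

The Uniform(0, θ) likelihood is θ^(−n) for θ ≥ max(xᵢ), zero otherwise. Here max(xᵢ) = 8.37.
Posterior ∝ θ^(−7) · θ^(−3) = θ^(−10) on θ ≥ max(4.7, 8.37) = 8.37.
This density is strictly decreasing in θ, so the posterior mode lies at the lower boundary of the support.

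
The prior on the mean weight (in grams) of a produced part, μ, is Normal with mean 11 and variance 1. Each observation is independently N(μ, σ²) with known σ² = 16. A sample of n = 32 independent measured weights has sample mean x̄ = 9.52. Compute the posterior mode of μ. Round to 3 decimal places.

n = 32, x̄ = 9.52.
For a Normal prior and Normal likelihood with known variance, the posterior is Normal; its mode equals its mean, the precision-weighted average.
Prior precision 1/σ₀² = 1/1 = 1; data precision n/σ² = 32/16 = 2.
μ̂ = (1·11 + 2·9.52) / (1 + 2) = 30.04/3 = 751/75 ≈ 10.013.

μ̂_MAP = 10.013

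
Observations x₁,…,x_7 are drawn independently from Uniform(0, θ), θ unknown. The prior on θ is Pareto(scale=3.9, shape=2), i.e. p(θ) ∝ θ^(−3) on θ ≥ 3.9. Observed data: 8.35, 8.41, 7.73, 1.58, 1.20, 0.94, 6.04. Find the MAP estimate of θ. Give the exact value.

The Uniform(0, θ) likelihood is θ^(−n) for θ ≥ max(xᵢ), zero otherwise. Here max(xᵢ) = 8.41.
Posterior ∝ θ^(−3) · θ^(−7) = θ^(−10) on θ ≥ max(3.9, 8.41) = 8.41.
This density is strictly decreasing in θ, so the posterior mode lies at the lower boundary of the support.

θ̂_MAP = 8.41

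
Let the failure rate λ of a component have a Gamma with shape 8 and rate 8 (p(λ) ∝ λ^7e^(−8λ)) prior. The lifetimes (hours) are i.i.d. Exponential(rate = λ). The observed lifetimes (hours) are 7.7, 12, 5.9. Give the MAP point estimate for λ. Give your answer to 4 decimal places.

λ̂_MAP = 0.2976

The Exponential(rate=λ) likelihood is ∝ λ^n e^(−λΣtᵢ). Here n = 3 and Σtᵢ = 7.7 + 12 + 5.9 = 25.6.
Posterior ∝ λ^7e^(−8λ) · λ^3e^(−25.6λ) = λ^10e^(−33.6λ), i.e. Gamma(11, 33.6).
Mode = (a−1)/b = 10/33.6 ≈ 0.2976.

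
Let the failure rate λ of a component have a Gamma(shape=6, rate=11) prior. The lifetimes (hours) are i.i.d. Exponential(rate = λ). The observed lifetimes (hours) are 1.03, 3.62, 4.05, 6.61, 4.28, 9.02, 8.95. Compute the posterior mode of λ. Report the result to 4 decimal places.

λ̂_MAP = 0.2471

The Exponential(rate=λ) likelihood is ∝ λ^n e^(−λΣtᵢ). Here n = 7 and Σtᵢ = 1.03 + 3.62 + 4.05 + 6.61 + 4.28 + 9.02 + 8.95 = 37.56.
Posterior ∝ λ^5e^(−11λ) · λ^7e^(−37.56λ) = λ^12e^(−48.56λ), i.e. Gamma(13, 48.56).
Mode = (a−1)/b = 12/48.56 ≈ 0.2471.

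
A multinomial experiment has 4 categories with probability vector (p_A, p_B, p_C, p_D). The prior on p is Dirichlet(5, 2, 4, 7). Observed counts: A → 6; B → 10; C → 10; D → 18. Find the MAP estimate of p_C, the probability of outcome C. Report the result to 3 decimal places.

MAP estimate of p_C = 0.224

The posterior is Dirichlet(αᵢ + nᵢ) = Dirichlet(11, 12, 14, 25).
For a Dirichlet(a₁,…,a_K) with all aᵢ > 1, the mode has j-th component (aⱼ − 1)/(Σaᵢ − K).
Here Σaᵢ = 62 and K = 4, so p_C = (14 − 1)/(62 − 4) = 13/58 ≈ 0.224.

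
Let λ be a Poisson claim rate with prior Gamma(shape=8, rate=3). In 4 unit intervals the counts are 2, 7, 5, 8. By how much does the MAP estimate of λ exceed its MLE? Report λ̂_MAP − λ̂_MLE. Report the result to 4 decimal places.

MAP − MLE = -1.3571

Σxᵢ = 22. Posterior is Gamma(30, 7); MAP = (30−1)/7 = 29/7 ≈ 4.14286.
MLE = x̄ = 22/4 ≈ 5.50000.
Difference = 29/7 − 22/4 = -19/14 ≈ -1.3571.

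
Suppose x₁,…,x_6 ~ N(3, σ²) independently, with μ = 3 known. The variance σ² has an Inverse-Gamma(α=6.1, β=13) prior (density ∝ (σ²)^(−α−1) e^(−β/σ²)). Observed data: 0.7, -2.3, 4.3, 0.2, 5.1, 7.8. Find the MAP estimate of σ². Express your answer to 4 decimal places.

Sum of squared deviations about the known mean: SS = (0.7−3)² + (-2.3−3)² + (4.3−3)² + (0.2−3)² + (5.1−3)² + (7.8−3)² = 70.36.
The Normal likelihood contributes (σ²)^(−n/2) exp(−SS/(2σ²)), so the posterior is Inverse-Gamma(α + n/2, β + SS/2) = Inverse-Gamma(9.1, 48.18).
The mode of Inverse-Gamma(a, b) is b/(a+1) = 48.18/10.1 ≈ 4.7703.

σ̂²_MAP = 4.7703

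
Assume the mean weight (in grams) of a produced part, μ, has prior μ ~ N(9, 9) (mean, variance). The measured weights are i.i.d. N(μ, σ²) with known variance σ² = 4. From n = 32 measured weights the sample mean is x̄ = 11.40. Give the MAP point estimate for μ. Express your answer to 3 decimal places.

μ̂_MAP = 11.367

n = 32, x̄ = 11.40.
For a Normal prior and Normal likelihood with known variance, the posterior is Normal; its mode equals its mean, the precision-weighted average.
Prior precision 1/σ₀² = 1/9; data precision n/σ² = 32/4 = 8.
μ̂ = ((1/9)·9 + 8·11.4) / (1/9 + 8) = 92.2/(73/9) = 4149/365 ≈ 11.367.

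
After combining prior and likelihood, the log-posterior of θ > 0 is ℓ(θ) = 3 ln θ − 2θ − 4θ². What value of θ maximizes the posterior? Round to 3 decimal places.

θ̂_MAP = 0.500

ℓ'(θ) = 3/θ − 2 − 8θ. Setting this to zero and multiplying by θ: 8θ² + 2θ − 3 = 0.
θ = (−2 + √(2² + 4·8·3)) / (2·8) = (−2 + √100) / 16 = (−2 + 10)/16 = 1/2.
ℓ''(θ) = −3/θ² − 8 < 0, confirming a maximum.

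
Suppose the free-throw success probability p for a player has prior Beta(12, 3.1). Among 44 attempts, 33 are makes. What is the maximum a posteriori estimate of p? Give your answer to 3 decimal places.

Prior: Beta(12, 3.1).
Data: 33 successes in 44 trials. The binomial likelihood contributes p^33(1−p)^11, so the posterior is Beta(12+33, 3.1+11) = Beta(45, 14.1).
For Beta(a, b) with a, b > 1 the mode is (a−1)/(a+b−2) = 44/57.1 ≈ 0.771.

p̂_MAP = 0.771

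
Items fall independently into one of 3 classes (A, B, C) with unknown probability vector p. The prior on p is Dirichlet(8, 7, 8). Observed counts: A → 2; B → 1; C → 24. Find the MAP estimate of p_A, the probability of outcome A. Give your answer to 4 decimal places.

The posterior is Dirichlet(αᵢ + nᵢ) = Dirichlet(10, 8, 32).
For a Dirichlet(a₁,…,a_K) with all aᵢ > 1, the mode has j-th component (aⱼ − 1)/(Σaᵢ − K).
Here Σaᵢ = 50 and K = 3, so p_A = (10 − 1)/(50 − 3) = 9/47 ≈ 0.1915.

MAP estimate of p_A = 0.1915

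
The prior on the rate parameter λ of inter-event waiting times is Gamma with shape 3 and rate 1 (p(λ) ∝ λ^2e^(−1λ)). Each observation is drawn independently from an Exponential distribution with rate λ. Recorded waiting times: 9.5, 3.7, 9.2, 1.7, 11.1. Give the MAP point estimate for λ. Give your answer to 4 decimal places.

The Exponential(rate=λ) likelihood is ∝ λ^n e^(−λΣtᵢ). Here n = 5 and Σtᵢ = 9.5 + 3.7 + 9.2 + 1.7 + 11.1 = 35.2.
Posterior ∝ λ^2e^(−1λ) · λ^5e^(−35.2λ) = λ^7e^(−36.2λ), i.e. Gamma(8, 36.2).
Mode = (a−1)/b = 7/36.2 ≈ 0.1934.

λ̂_MAP = 0.1934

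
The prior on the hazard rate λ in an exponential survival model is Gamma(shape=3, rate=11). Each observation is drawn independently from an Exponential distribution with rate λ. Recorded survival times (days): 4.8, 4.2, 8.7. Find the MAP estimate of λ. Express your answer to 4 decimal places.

λ̂_MAP = 0.1742

The Exponential(rate=λ) likelihood is ∝ λ^n e^(−λΣtᵢ). Here n = 3 and Σtᵢ = 4.8 + 4.2 + 8.7 = 17.7.
Posterior ∝ λ^2e^(−11λ) · λ^3e^(−17.7λ) = λ^5e^(−28.7λ), i.e. Gamma(6, 28.7).
Mode = (a−1)/b = 5/28.7 ≈ 0.1742.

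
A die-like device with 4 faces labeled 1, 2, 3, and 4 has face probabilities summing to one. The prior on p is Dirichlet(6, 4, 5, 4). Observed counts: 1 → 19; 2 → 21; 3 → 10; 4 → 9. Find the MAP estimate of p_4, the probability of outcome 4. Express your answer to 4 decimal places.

The posterior is Dirichlet(αᵢ + nᵢ) = Dirichlet(25, 25, 15, 13).
For a Dirichlet(a₁,…,a_K) with all aᵢ > 1, the mode has j-th component (aⱼ − 1)/(Σaᵢ − K).
Here Σaᵢ = 78 and K = 4, so p_4 = (13 − 1)/(78 − 4) = 12/74 ≈ 0.1622.

MAP estimate: 0.1622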